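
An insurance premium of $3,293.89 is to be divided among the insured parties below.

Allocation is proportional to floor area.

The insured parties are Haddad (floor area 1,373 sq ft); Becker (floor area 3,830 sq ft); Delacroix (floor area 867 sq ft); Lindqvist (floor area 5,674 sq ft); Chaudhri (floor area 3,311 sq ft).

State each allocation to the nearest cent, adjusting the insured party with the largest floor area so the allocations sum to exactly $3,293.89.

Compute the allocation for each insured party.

Total floor area = 1,373 + 3,830 + 867 + 5,674 + 3,311 = 15,055.
Raw shares: Haddad 300.3993; Becker 837.9674; Delacroix 189.6913; Lindqvist 1,241.4169; Chaudhri 724.4151.
At nearest cent: Haddad $300.40; Becker $837.97; Delacroix $189.69; Lindqvist $1,241.42; Chaudhri $724.42. Sum = $3,293.90.
Difference $3,293.89 − $3,293.90 = −$0.01 applied to largest floor area (Lindqvist): Lindqvist becomes $1,241.41.

Haddad: $300.40 · Becker: $837.97 · Delacroix: $189.69 · Lindqvist: $1,241.41 · Chaudhri: $724.42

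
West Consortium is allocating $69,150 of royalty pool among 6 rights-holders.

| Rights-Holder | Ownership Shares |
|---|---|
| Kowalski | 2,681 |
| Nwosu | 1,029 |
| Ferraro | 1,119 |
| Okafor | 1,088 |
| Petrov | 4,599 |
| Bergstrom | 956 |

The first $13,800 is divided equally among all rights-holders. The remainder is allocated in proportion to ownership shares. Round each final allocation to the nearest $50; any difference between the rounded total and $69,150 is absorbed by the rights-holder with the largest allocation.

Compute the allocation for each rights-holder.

First tranche $13,800 split equally: $2,300 each.
Remainder $55,350 by ownership shares (total 11,472): Kowalski 12,935.26 → $12,950; Nwosu 4,964.71 → $4,950; Ferraro 5,398.94 → $5,400; Okafor 5,249.37 → $5,250; Petrov 22,189.21 → $22,200; Bergstrom 4,612.50 → $4,600.
Totals: Kowalski $2,300 + $12,950 = $15,250; Nwosu $2,300 + $4,950 = $7,250; Ferraro $2,300 + $5,400 = $7,700; Okafor $2,300 + $5,250 = $7,550; Petrov $2,300 + $22,200 = $24,500; Bergstrom $2,300 + $4,600 = $6,900.

Kowalski: $15,250 · Nwosu: $7,250 · Ferraro: $7,700 · Okafor: $7,550 · Petrov: $24,500 · Bergstrom: $6,900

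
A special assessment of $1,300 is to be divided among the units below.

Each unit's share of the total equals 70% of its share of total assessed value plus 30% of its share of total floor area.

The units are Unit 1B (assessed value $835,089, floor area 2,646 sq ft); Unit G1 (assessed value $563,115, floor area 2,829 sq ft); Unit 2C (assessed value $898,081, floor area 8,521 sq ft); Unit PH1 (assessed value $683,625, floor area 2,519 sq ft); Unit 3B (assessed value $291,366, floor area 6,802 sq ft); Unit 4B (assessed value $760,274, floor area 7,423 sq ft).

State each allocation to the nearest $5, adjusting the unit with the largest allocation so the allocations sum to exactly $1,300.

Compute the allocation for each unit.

Assessed value total 4,031,550; floor area total 30,740.
Blended shares (70% assessed value + 30% floor area): Unit 1B 0.1708; Unit G1 0.1254; Unit 2C 0.2391; Unit PH1 0.1433; Unit 3B 0.1170; Unit 4B 0.2044.
Proportional shares: Unit 1B 222.07; Unit G1 163.00; Unit 2C 310.82; Unit PH1 186.27; Unit 3B 152.06; Unit 4B 265.78.
At nearest $5: Unit 1B $220; Unit G1 $165; Unit 2C $310; Unit PH1 $185; Unit 3B $150; Unit 4B $265. Sum = $1,295.
Difference $1,300 − $1,295 = +$5 applied to largest allocation (Unit 2C): Unit 2C becomes $315.

Unit 1B: $220; Unit G1: $165; Unit 2C: $315; Unit PH1: $185; Unit 3B: $150; Unit 4B: $265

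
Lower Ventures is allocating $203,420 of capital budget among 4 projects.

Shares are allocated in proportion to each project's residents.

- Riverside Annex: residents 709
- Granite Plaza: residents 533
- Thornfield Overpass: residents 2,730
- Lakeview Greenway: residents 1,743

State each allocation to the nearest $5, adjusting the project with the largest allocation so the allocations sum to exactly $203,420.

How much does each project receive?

Sum of residents: 5,715.
Raw shares: Riverside Annex 709/5,715 × $203,420 = 25,236.18; Granite Plaza 533/5,715 × $203,420 = 18,971.63; Thornfield Overpass 2,730/5,715 × $203,420 = 97,171.76; Lakeview Greenway 1,743/5,715 × $203,420 = 62,040.43.
At nearest $5: Riverside Annex $25,235; Granite Plaza $18,970; Thornfield Overpass $97,170; Lakeview Greenway $62,040. Sum = $203,415.
Difference $203,420 − $203,415 = +$5 applied to largest allocation (Thornfield Overpass): Thornfield Overpass becomes $97,175.

Riverside Annex: $25,235 · Granite Plaza: $18,970 · Thornfield Overpass: $97,175 · Lakeview Greenway: $62,040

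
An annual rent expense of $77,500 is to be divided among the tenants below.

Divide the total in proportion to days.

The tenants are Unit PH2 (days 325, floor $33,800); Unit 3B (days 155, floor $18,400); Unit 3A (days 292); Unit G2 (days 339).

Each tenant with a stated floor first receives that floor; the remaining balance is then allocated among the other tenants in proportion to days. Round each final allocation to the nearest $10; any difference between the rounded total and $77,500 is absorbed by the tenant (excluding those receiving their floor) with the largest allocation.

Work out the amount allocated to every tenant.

Fund the minimums — Unit PH2 $33,800; Unit 3B $18,400. Remaining pool $25,300.
Remaining pool split over remaining days 631: Unit 3A 11,707.77 → $11,710; Unit G2 13,592.23 → $13,590.

Unit PH2: $33,800 | Unit 3B: $18,400 | Unit 3A: $11,710 | Unit G2: $13,590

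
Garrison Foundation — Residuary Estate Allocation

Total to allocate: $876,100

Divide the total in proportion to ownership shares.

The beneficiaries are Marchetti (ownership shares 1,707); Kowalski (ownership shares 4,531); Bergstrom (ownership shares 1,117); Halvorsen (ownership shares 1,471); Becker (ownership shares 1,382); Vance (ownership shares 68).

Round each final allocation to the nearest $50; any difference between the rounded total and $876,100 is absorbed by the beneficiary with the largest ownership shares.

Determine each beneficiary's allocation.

Total ownership shares = 10,276.
Unrounded shares: Marchetti 1,707/10,276 × $876,100 = 145,533.54; Kowalski 4,531/10,276 × $876,100 = 386,299.06; Bergstrom 1,117/10,276 × $876,100 = 95,231.97; Halvorsen 1,471/10,276 × $876,100 = 125,412.91; Becker 1,382/10,276 × $876,100 = 117,825.05; Vance 68/10,276 × $876,100 = 5,797.47.
Rounded to nearest $50: Marchetti $145,550; Kowalski $386,300; Bergstrom $95,250; Halvorsen $125,400; Becker $117,850; Vance $5,800. Sum = $876,150.
Difference $876,100 − $876,150 = −$50 applied to largest ownership shares (Kowalski): Kowalski becomes $386,250.

Marchetti: $145,550; Kowalski: $386,250; Bergstrom: $95,250; Halvorsen: $125,400; Becker: $117,850; Vance: $5,800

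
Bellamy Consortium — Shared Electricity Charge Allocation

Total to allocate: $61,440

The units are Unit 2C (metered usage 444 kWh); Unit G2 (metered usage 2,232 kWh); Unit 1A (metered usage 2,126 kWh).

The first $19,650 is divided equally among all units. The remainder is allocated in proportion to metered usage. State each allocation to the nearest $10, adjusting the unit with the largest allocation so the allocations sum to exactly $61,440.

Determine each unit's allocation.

Unit 2C: $10,410 · Unit G2: $25,980 · Unit 1A: $25,050

$19,650 shared equally gives $6,550 per unit.
Remainder $41,790 by metered usage (total 4,802): Unit 2C 3,863.97 → $3,860; Unit G2 19,424.26 → $19,420; Unit 1A 18,501.78 → $18,500.
Rounding difference +$10 on remainder applied to Unit G2.
Totals: Unit 2C $6,550 + $3,860 = $10,410; Unit G2 $6,550 + $19,430 = $25,980; Unit 1A $6,550 + $18,500 = $25,050.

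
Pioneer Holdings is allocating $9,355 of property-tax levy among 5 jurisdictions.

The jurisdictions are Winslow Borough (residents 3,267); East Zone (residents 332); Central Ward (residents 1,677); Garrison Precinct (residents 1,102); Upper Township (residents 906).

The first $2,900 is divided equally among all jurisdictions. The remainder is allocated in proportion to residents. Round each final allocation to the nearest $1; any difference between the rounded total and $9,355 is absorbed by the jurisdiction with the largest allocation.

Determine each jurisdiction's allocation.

Winslow Borough: $3,475 | East Zone: $874 | Central Ward: $2,066 | Garrison Precinct: $1,557 | Upper Township: $1,383

First tranche $2,900 split equally: $580 each.
Remainder $6,455 by residents (total 7,284): Winslow Borough 2,895.18 → $2,895; East Zone 294.21 → $294; Central Ward 1,486.14 → $1,486; Garrison Precinct 976.58 → $977; Upper Township 802.89 → $803.
Totals: Winslow Borough $580 + $2,895 = $3,475; East Zone $580 + $294 = $874; Central Ward $580 + $1,486 = $2,066; Garrison Precinct $580 + $977 = $1,557; Upper Township $580 + $803 = $1,383.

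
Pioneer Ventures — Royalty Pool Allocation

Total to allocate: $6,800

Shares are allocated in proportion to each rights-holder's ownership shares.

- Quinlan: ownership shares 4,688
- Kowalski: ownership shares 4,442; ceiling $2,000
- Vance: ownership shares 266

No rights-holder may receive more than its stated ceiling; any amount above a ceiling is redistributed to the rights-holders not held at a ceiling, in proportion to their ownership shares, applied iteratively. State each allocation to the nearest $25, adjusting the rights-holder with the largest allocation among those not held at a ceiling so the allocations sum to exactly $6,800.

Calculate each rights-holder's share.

Total ownership shares = 9,396.
Pro-rata shares before constraints: Quinlan 3,392.76; Kowalski 3,214.73; Vance 192.51.
Held at cap: Kowalski ($2,000); residual $4,800 reallocated over remaining ownership shares 4,954.
Redistributed shares: Quinlan 4,542.27 → $4,550; Vance 257.73 → $250.

Quinlan: $4,550 | Kowalski: $2,000 | Vance: $250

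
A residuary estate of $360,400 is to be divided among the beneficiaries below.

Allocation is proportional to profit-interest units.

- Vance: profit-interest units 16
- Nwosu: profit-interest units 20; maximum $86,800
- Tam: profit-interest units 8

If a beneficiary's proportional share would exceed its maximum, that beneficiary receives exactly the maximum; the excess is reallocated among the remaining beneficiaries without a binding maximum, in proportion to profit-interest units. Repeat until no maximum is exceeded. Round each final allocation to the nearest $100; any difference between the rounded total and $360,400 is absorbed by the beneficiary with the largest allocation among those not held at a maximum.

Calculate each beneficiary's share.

Combined profit-interest units = 44.
Pro-rata shares before constraints: Vance 131,054.55; Nwosu 163,818.18; Tam 65,527.27.
Cap binds for Nwosu ($86,800); remaining pool $273,600 reallocated over remaining profit-interest units 24.
Remaining shares: Vance 182,400.00 → $182,400; Tam 91,200.00 → $91,200.

Vance: $182,400 · Nwosu: $86,800 · Tam: $91,200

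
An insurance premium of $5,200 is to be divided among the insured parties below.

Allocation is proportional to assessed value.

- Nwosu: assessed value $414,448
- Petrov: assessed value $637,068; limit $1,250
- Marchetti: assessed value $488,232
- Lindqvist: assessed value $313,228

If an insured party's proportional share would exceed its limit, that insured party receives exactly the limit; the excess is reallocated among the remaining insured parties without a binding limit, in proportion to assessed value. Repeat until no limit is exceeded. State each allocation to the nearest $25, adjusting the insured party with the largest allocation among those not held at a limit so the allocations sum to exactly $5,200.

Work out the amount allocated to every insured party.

Assessed value total: 1,852,976.
Proportional shares (ignoring caps): Nwosu 1,163.06; Petrov 1,787.80; Marchetti 1,370.12; Lindqvist 879.01.
Cap binds for Petrov ($1,250); balance $3,950 reallocated over remaining assessed value 1,215,908.
Remaining shares: Nwosu 1,346.38 → $1,350; Marchetti 1,586.07 → $1,575; Lindqvist 1,017.55 → $1,025.

Nwosu: $1,350; Petrov: $1,250; Marchetti: $1,575; Lindqvist: $1,025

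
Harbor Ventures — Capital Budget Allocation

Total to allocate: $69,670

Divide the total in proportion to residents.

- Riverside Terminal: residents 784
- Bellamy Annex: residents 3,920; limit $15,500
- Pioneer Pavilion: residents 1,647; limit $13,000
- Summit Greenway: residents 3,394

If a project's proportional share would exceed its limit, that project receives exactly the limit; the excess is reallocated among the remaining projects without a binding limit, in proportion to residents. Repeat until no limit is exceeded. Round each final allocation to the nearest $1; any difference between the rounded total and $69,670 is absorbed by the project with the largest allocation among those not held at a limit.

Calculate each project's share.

Riverside Terminal: $7,726 | Bellamy Annex: $15,500 | Pioneer Pavilion: $13,000 | Summit Greenway: $33,444

Combined residents = 9,745.
Proportional shares (ignoring caps): Riverside Terminal 5,605.06; Bellamy Annex 28,025.28; Pioneer Pavilion 11,774.91; Summit Greenway 24,264.75.
Capped: Bellamy Annex ($15,500); balance $54,170 reallocated over remaining residents 5,825.
Capped: Pioneer Pavilion ($13,000); balance $41,170 reallocated over remaining residents 4,178.
Shares after redistribution: Riverside Terminal 7,725.53 → $7,726; Summit Greenway 33,444.47 → $33,444.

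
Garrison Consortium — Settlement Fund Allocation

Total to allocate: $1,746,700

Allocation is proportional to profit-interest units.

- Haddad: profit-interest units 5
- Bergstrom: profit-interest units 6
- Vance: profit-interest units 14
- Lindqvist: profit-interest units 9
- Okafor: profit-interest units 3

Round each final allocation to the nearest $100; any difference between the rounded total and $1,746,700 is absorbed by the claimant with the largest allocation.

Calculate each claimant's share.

Total profit-interest units = 37.
Proportional shares: Haddad 5/37 × $1,746,700 = 236,040.54; Bergstrom 6/37 × $1,746,700 = 283,248.65; Vance 14/37 × $1,746,700 = 660,913.51; Lindqvist 9/37 × $1,746,700 = 424,872.97; Okafor 3/37 × $1,746,700 = 141,624.32.
At nearest $100: Haddad $236,000; Bergstrom $283,200; Vance $660,900; Lindqvist $424,900; Okafor $141,600. Sum = $1,746,600.
Difference $1,746,700 − $1,746,600 = +$100 applied to largest allocation (Vance): Vance becomes $661,000.

Haddad: $236,000 | Bergstrom: $283,200 | Vance: $661,000 | Lindqvist: $424,900 | Okafor: $141,600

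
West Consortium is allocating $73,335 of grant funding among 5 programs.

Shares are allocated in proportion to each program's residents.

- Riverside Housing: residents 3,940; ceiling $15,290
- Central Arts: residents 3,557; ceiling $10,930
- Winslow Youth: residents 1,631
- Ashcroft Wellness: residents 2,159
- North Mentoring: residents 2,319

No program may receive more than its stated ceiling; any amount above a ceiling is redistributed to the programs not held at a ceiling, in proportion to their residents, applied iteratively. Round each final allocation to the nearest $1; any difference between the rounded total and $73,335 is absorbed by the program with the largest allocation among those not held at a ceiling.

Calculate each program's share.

Combined residents = 13,606.
Pro-rata shares before constraints: Riverside Housing 21,236.21; Central Arts 19,171.88; Winslow Youth 8,790.93; Ashcroft Wellness 11,636.80; North Mentoring 12,499.18.
Held at cap: Riverside Housing ($15,290), Central Arts ($10,930); remaining pool $47,115 reallocated over remaining residents 6,109.
Remaining shares: Winslow Youth 12,578.91 → $12,579; Ashcroft Wellness 16,651.05 → $16,651; North Mentoring 17,885.04 → $17,885.

Riverside Housing: $15,290; Central Arts: $10,930; Winslow Youth: $12,579; Ashcroft Wellness: $16,651; North Mentoring: $17,885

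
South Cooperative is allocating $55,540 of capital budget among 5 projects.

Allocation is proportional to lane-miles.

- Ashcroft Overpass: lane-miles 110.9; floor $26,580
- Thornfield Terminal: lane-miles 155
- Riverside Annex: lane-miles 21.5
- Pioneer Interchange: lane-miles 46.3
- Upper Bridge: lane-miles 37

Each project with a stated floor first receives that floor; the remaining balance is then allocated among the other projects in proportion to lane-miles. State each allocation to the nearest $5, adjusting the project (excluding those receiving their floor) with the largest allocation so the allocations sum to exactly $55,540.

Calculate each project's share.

Ashcroft Overpass: $26,580; Thornfield Terminal: $17,280; Riverside Annex: $2,395; Pioneer Interchange: $5,160; Upper Bridge: $4,125

Fund the minimums — Ashcroft Overpass $26,580. Remaining pool $28,960.
Remaining pool split over remaining lane-miles 259.8: Thornfield Terminal 17,277.91 → $17,280; Riverside Annex 2,396.61 → $2,395; Pioneer Interchange 5,161.08 → $5,160; Upper Bridge 4,124.40 → $4,125.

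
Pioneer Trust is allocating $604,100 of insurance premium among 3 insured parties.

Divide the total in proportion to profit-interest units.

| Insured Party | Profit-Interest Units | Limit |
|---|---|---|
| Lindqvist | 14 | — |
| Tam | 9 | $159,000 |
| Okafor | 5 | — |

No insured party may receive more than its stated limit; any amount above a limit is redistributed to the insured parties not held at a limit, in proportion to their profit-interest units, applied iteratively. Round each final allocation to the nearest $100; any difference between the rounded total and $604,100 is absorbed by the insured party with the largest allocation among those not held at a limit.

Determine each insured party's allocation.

Total profit-interest units = 28.
Pro-rata shares before constraints: Lindqvist 302,050.00; Tam 194,175.00; Okafor 107,875.00.
Held at cap: Tam ($159,000); remaining pool $445,100 reallocated over remaining profit-interest units 19.
Redistributed shares: Lindqvist 327,968.42 → $328,000; Okafor 117,131.58 → $117,100.

Lindqvist: $328,000 · Tam: $159,000 · Okafor: $117,100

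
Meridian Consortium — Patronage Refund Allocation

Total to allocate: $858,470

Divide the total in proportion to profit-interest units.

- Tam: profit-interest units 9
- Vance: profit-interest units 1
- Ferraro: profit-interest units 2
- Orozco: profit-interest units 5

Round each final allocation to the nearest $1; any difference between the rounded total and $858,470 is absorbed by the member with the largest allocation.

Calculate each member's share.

Tam: $454,485; Vance: $50,498; Ferraro: $100,996; Orozco: $252,491

Sum of profit-interest units: 17.
Pro-rata amounts: Tam 9/17 × $858,470 = 454,484.12; Vance 1/17 × $858,470 = 50,498.24; Ferraro 2/17 × $858,470 = 100,996.47; Orozco 5/17 × $858,470 = 252,491.18.
After rounding ($1): Tam $454,484; Vance $50,498; Ferraro $100,996; Orozco $252,491. Sum = $858,469.
Difference $858,470 − $858,469 = +$1 applied to largest allocation (Tam): Tam becomes $454,485.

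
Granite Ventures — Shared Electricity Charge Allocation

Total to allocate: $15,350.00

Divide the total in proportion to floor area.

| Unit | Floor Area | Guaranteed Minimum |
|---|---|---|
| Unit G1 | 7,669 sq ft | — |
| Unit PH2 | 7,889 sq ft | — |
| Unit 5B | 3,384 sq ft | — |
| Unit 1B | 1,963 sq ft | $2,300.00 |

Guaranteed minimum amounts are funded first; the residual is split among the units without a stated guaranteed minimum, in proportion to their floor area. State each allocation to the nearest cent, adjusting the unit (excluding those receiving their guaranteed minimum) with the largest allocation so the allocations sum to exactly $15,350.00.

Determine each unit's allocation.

Guaranteed amounts: Unit 1B $2,300.00. Residual $13,050.00.
Residual split over remaining floor area 18,942: Unit G1 5,283.5207 → $5,283.52; Unit PH2 5,435.0887 → $5,435.09; Unit 5B 2,331.3906 → $2,331.39.

Unit G1: $5,283.52 | Unit PH2: $5,435.09 | Unit 5B: $2,331.39 | Unit 1B: $2,300.00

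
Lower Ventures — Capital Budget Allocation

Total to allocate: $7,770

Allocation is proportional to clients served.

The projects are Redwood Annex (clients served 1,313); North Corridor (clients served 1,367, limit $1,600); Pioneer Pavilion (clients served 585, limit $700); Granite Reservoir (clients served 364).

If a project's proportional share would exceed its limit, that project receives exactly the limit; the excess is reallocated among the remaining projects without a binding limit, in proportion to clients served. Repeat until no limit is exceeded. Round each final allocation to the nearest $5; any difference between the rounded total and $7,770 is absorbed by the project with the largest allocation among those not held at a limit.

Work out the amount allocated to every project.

Clients served total: 3,629.
Unconstrained shares: Redwood Annex 2,811.25; North Corridor 2,926.86; Pioneer Pavilion 1,252.54; Granite Reservoir 779.36.
Capped: North Corridor ($1,600), Pioneer Pavilion ($700); residual $5,470 reallocated over remaining clients served 1,677.
Shares after redistribution: Redwood Annex 4,282.71 → $4,285; Granite Reservoir 1,187.29 → $1,185.

Redwood Annex: $4,285 · North Corridor: $1,600 · Pioneer Pavilion: $700 · Granite Reservoir: $1,185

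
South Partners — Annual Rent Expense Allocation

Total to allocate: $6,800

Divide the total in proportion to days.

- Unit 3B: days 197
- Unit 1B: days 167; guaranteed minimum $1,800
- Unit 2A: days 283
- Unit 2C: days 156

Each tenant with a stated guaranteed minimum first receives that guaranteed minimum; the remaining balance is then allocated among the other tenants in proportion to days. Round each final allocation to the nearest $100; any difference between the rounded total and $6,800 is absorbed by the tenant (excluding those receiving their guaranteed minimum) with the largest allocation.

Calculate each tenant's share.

Fund the minimums — Unit 1B $1,800. Residual $5,000.
Residual split over remaining days 636: Unit 3B 1,548.74 → $1,500; Unit 2A 2,224.84 → $2,200; Unit 2C 1,226.42 → $1,200.
Rounding difference +$100 applied to Unit 2A → $2,300.

Unit 3B: $1,500 | Unit 1B: $1,800 | Unit 2A: $2,300 | Unit 2C: $1,200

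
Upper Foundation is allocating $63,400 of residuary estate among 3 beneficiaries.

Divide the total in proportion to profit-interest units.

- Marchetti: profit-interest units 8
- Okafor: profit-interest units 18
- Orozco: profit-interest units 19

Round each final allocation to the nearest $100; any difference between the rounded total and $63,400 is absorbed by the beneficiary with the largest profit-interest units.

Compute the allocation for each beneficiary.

Marchetti: $11,300 | Okafor: $25,400 | Orozco: $26,700

Total profit-interest units = 45.
Proportional shares: Marchetti 8/45 × $63,400 = 11,271.11; Okafor 18/45 × $63,400 = 25,360.00; Orozco 19/45 × $63,400 = 26,768.89.
At nearest $100: Marchetti $11,300; Okafor $25,400; Orozco $26,800. Sum = $63,500.
Difference $63,400 − $63,500 = −$100 applied to largest profit-interest units (Orozco): Orozco becomes $26,700.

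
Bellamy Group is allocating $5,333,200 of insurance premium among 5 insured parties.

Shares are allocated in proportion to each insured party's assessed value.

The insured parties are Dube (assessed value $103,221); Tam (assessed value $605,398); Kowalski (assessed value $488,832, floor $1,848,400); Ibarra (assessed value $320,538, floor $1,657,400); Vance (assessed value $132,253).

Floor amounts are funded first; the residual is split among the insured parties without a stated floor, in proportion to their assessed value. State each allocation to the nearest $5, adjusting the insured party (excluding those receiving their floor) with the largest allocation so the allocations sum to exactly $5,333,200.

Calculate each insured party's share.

Fund the minimums — Kowalski $1,848,400; Ibarra $1,657,400. Balance $1,827,400.
Balance split over remaining assessed value 840,872: Dube 224,321.96 → $224,320; Tam 1,315,663.15 → $1,315,665; Vance 287,414.89 → $287,415.

Dube: $224,320; Tam: $1,315,665; Kowalski: $1,848,400; Ibarra: $1,657,400; Vance: $287,415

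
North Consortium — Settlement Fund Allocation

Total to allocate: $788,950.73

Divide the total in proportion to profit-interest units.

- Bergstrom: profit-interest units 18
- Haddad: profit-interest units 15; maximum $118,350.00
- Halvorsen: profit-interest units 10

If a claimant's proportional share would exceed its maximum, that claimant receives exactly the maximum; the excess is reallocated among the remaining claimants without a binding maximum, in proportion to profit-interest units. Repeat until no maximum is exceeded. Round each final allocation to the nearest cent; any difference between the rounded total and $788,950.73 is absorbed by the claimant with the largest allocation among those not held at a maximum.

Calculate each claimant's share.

Bergstrom: $431,100.47 | Haddad: $118,350.00 | Halvorsen: $239,500.26

Combined profit-interest units = 43.
Pro-rata shares before constraints: Bergstrom 330,258.4451; Haddad 275,215.3709; Halvorsen 183,476.9140.
Capped: Haddad ($118,350.00); residual $670,600.73 reallocated over remaining profit-interest units 28.
Redistributed shares: Bergstrom 431,100.4693 → $431,100.47; Halvorsen 239,500.2607 → $239,500.26.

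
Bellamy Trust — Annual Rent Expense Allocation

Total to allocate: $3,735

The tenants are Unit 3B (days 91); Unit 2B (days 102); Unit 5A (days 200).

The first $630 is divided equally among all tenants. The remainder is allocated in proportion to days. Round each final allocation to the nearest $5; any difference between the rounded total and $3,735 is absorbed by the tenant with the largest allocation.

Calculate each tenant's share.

Unit 3B: $930 | Unit 2B: $1,015 | Unit 5A: $1,790

Equal tier: $630 ÷ 3 = $210 apiece.
Remainder $3,105 by days (total 393): Unit 3B 718.97 → $720; Unit 2B 805.88 → $805; Unit 5A 1,580.15 → $1,580.
Totals: Unit 3B $210 + $720 = $930; Unit 2B $210 + $805 = $1,015; Unit 5A $210 + $1,580 = $1,790.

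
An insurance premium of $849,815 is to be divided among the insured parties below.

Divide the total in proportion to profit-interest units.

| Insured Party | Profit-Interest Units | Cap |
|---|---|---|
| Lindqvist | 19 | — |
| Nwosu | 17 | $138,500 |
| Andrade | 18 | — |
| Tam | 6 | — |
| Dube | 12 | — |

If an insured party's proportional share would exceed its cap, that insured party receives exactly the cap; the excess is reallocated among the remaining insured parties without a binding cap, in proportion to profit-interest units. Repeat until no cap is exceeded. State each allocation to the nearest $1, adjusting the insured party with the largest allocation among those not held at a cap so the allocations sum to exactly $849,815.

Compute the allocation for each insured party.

Sum of profit-interest units: 72.
Pro-rata shares before constraints: Lindqvist 224,256.74; Nwosu 200,650.76; Andrade 212,453.75; Tam 70,817.92; Dube 141,635.83.
Capped: Nwosu ($138,500); balance $711,315 reallocated over remaining profit-interest units 55.
Shares after redistribution: Lindqvist 245,727.00 → $245,727; Andrade 232,794.00 → $232,794; Tam 77,598.00 → $77,598; Dube 155,196.00 → $155,196.

Lindqvist: $245,727; Nwosu: $138,500; Andrade: $232,794; Tam: $77,598; Dube: $155,196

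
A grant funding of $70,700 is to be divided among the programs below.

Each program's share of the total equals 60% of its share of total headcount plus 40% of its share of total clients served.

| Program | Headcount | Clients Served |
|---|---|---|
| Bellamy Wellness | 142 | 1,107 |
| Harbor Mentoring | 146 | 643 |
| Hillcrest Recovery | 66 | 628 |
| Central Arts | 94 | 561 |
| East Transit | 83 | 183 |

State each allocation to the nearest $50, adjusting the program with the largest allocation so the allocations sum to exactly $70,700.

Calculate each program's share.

Bellamy Wellness: $21,350 · Harbor Mentoring: $17,500 · Hillcrest Recovery: $10,950 · Central Arts: $12,600 · East Transit: $8,300

Totals — headcount 531, clients served 3,122.
Blended shares (60% headcount + 40% clients served): Bellamy Wellness 0.3023; Harbor Mentoring 0.2474; Hillcrest Recovery 0.1550; Central Arts 0.1781; East Transit 0.1172.
Unrounded shares: Bellamy Wellness 21,371.49; Harbor Mentoring 17,487.99; Hillcrest Recovery 10,961.15; Central Arts 12,591.08; East Transit 8,288.29.
At nearest $50: Bellamy Wellness $21,350; Harbor Mentoring $17,500; Hillcrest Recovery $10,950; Central Arts $12,600; East Transit $8,300. Sum = $70,700.
Sum already equals the total — no adjustment.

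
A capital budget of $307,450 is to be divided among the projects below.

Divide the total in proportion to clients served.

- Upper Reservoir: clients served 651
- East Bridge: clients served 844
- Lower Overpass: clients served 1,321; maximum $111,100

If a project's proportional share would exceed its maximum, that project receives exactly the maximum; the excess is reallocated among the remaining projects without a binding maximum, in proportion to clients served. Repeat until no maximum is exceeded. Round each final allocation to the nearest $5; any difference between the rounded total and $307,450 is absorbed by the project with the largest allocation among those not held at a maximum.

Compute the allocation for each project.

Upper Reservoir: $85,500; East Bridge: $110,850; Lower Overpass: $111,100

Total clients served = 2,816.
Pro-rata shares before constraints: Upper Reservoir 71,075.98; East Bridge 92,147.66; Lower Overpass 144,226.37.
Cap binds for Lower Overpass ($111,100); remaining pool $196,350 reallocated over remaining clients served 1,495.
Redistributed shares: Upper Reservoir 85,500.90 → $85,500; East Bridge 110,849.10 → $110,850.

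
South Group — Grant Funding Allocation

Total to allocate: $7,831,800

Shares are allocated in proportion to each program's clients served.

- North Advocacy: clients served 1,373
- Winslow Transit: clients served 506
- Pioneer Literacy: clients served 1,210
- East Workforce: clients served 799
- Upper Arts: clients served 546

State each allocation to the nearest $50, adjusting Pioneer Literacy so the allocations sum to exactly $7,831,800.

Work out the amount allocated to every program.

North Advocacy: $2,425,150 | Winslow Transit: $893,750 | Pioneer Literacy: $2,137,200 | East Workforce: $1,411,300 | Upper Arts: $964,400

Sum of clients served: 4,434.
Pro-rata amounts: North Advocacy 1,373/4,434 × $7,831,800 = 2,425,137.89; Winslow Transit 506/4,434 × $7,831,800 = 893,750.74; Pioneer Literacy 1,210/4,434 × $7,831,800 = 2,137,230.04; East Workforce 799/4,434 × $7,831,800 = 1,411,278.35; Upper Arts 546/4,434 × $7,831,800 = 964,402.98.
Rounded to nearest $50: North Advocacy $2,425,150; Winslow Transit $893,750; Pioneer Literacy $2,137,250; East Workforce $1,411,300; Upper Arts $964,400. Sum = $7,831,850.
Difference $7,831,800 − $7,831,850 = −$50 applied to Pioneer Literacy: Pioneer Literacy becomes $2,137,200.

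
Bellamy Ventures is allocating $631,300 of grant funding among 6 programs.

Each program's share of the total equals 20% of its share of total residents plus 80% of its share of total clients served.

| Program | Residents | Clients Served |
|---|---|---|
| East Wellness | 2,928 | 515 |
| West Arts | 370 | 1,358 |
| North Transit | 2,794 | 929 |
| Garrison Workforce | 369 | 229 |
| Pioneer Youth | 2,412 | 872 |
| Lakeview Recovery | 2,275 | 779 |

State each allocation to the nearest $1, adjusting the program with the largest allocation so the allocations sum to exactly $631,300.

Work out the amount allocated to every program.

East Wellness: $88,714 | West Arts: $150,676 | North Transit: $131,854 | Garrison Workforce: $28,881 | Pioneer Youth: $121,379 | Lakeview Recovery: $109,796

Residents total 11,148; clients served total 4,682.
Combined weights (20% residents + 80% clients served): East Wellness 0.1405; West Arts 0.2387; North Transit 0.2089; Garrison Workforce 0.0457; Pioneer Youth 0.1923; Lakeview Recovery 0.1739.
Unrounded shares: East Wellness 88,714.18; West Arts 150,675.88; North Transit 131,854.05; Garrison Workforce 28,881.09; Pioneer Youth 121,379.10; Lakeview Recovery 109,795.70.
At nearest $1: East Wellness $88,714; West Arts $150,676; North Transit $131,854; Garrison Workforce $28,881; Pioneer Youth $121,379; Lakeview Recovery $109,796. Sum = $631,300.
Rounded total matches; no reconciliation needed.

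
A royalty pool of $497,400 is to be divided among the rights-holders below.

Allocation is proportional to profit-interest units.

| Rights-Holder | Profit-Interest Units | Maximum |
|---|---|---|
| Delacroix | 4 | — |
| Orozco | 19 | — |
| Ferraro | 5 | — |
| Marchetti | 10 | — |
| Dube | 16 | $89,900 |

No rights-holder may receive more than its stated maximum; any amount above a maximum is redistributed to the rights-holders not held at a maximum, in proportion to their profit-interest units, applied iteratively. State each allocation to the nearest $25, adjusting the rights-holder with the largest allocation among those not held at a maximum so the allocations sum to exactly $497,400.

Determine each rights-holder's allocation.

Delacroix: $42,900 | Orozco: $203,750 | Ferraro: $53,625 | Marchetti: $107,225 | Dube: $89,900

Profit-interest units total: 54.
Unconstrained shares: Delacroix 36,844.44; Orozco 175,011.11; Ferraro 46,055.56; Marchetti 92,111.11; Dube 147,377.78.
Capped: Dube ($89,900); balance $407,500 reallocated over remaining profit-interest units 38.
Redistributed shares: Delacroix 42,894.74 → $42,900; Orozco 203,750.00 → $203,750; Ferraro 53,618.42 → $53,625; Marchetti 107,236.84 → $107,225.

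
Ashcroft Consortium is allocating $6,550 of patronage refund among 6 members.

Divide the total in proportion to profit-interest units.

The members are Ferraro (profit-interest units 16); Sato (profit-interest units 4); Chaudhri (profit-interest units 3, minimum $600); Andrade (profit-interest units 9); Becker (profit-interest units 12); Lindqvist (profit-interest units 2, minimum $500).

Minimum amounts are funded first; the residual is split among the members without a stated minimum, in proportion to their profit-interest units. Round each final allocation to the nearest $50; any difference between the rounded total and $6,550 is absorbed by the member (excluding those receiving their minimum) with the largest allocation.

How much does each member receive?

Ferraro: $2,100 | Sato: $550 | Chaudhri: $600 | Andrade: $1,200 | Becker: $1,600 | Lindqvist: $500

Fund the minimums — Chaudhri $600; Lindqvist $500. Remaining pool $5,450.
Remaining pool split over remaining profit-interest units 41: Ferraro 2,126.83 → $2,150; Sato 531.71 → $550; Andrade 1,196.34 → $1,200; Becker 1,595.12 → $1,600.
Rounding difference −$50 applied to Ferraro → $2,100.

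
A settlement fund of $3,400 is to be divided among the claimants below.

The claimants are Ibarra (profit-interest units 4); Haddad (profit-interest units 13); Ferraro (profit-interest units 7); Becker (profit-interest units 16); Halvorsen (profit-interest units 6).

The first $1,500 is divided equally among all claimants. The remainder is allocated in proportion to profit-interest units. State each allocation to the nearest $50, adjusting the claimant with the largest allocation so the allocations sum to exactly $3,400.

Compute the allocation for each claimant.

First tranche $1,500 split equally: $300 each.
Remainder $1,900 by profit-interest units (total 46): Ibarra 165.22 → $150; Haddad 536.96 → $550; Ferraro 289.13 → $300; Becker 660.87 → $650; Halvorsen 247.83 → $250.
Totals: Ibarra $300 + $150 = $450; Haddad $300 + $550 = $850; Ferraro $300 + $300 = $600; Becker $300 + $650 = $950; Halvorsen $300 + $250 = $550.

Ibarra: $450 | Haddad: $850 | Ferraro: $600 | Becker: $950 | Halvorsen: $550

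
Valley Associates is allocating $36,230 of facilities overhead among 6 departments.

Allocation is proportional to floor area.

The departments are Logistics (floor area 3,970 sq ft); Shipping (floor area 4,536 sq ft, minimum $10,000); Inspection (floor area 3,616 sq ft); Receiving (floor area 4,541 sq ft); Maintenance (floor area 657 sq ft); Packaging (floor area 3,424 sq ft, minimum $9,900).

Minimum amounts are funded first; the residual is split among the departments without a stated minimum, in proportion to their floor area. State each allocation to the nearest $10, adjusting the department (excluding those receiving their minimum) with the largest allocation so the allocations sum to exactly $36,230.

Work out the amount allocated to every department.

Fund the minimums — Shipping $10,000; Packaging $9,900. Balance $16,330.
Balance split over remaining floor area 12,784: Logistics 5,071.19 → $5,070; Inspection 4,619.00 → $4,620; Receiving 5,800.57 → $5,800; Maintenance 839.24 → $840.

Logistics: $5,070 · Shipping: $10,000 · Inspection: $4,620 · Receiving: $5,800 · Maintenance: $840 · Packaging: $9,900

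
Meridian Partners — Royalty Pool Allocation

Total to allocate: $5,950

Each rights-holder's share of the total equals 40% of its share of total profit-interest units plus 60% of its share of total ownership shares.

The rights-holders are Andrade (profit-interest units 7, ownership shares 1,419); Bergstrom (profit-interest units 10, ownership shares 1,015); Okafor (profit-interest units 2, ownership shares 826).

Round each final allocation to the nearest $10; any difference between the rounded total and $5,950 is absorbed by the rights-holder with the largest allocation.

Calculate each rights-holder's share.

Totals — profit-interest units 19, ownership shares 3,260.
Blended shares (40% profit-interest units + 60% ownership shares): Andrade 0.4085; Bergstrom 0.3973; Okafor 0.1941.
Proportional shares: Andrade 2,430.78; Bergstrom 2,364.15; Okafor 1,155.07.
At nearest $10: Andrade $2,430; Bergstrom $2,360; Okafor $1,160. Sum = $5,950.
No rounding difference to absorb.

Andrade: $2,430 | Bergstrom: $2,360 | Okafor: $1,160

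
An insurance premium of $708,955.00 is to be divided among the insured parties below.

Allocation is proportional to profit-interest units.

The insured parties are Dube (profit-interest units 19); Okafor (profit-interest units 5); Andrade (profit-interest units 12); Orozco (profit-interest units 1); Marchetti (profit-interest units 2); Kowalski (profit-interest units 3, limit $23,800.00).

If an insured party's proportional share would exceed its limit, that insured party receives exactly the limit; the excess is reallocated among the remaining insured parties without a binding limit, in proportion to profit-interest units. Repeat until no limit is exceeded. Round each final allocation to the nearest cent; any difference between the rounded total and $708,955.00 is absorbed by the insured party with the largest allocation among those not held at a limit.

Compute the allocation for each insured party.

Dube: $333,793.47 · Okafor: $87,840.38 · Andrade: $210,816.92 · Orozco: $17,568.08 · Marchetti: $35,136.15 · Kowalski: $23,800.00

Total profit-interest units = 42.
Proportional shares (ignoring caps): Dube 320,717.7381; Okafor 84,399.4048; Andrade 202,558.5714; Orozco 16,879.8810; Marchetti 33,759.7619; Kowalski 50,639.6429.
Held at cap: Kowalski ($23,800.00); residual $685,155.00 reallocated over remaining profit-interest units 39.
Redistributed shares: Dube 333,793.4615 → $333,793.46; Okafor 87,840.3846 → $87,840.38; Andrade 210,816.9231 → $210,816.92; Orozco 17,568.0769 → $17,568.08; Marchetti 35,136.1538 → $35,136.15.
Rounding difference +$0.01 applied to Dube → $333,793.47.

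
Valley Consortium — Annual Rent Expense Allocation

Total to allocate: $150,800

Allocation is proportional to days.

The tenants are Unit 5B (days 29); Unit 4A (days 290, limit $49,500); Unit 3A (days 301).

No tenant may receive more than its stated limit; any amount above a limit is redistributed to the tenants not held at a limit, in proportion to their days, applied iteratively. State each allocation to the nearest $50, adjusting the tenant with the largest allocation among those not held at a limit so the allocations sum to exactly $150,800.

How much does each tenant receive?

Total days = 620.
Proportional shares (ignoring caps): Unit 5B 7,053.55; Unit 4A 70,535.48; Unit 3A 73,210.97.
Capped: Unit 4A ($49,500); balance $101,300 reallocated over remaining days 330.
Shares after redistribution: Unit 5B 8,902.12 → $8,900; Unit 3A 92,397.88 → $92,400.

Unit 5B: $8,900 · Unit 4A: $49,500 · Unit 3A: $92,400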